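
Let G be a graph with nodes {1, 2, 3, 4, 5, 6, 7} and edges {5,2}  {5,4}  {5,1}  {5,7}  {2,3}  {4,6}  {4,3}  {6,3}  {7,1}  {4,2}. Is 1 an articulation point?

No

Deleting 1 leaves 1 component (was 1) (its neighbors 5, 7 remain connected to each other), so 1 is not a cut vertex.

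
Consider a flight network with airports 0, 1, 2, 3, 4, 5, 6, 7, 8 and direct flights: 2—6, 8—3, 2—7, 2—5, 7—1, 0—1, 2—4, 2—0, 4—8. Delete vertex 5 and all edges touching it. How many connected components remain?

1

With 5 gone, the remaining components are: {0, 1, 2, 3, 4, 6, 7, 8}.
That is 1 component.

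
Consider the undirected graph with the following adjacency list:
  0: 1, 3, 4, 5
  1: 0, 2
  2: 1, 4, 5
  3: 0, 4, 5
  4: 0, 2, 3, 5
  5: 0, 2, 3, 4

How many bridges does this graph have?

0

The edges on the cycle 5-2-4-5 are not bridges since each lies on that cycle.
Every edge lies on some cycle, so there are no bridges.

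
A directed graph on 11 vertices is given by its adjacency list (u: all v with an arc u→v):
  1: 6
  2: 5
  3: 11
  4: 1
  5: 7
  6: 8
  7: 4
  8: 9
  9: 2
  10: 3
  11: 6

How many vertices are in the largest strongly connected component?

8

{1, 2, 4, 5, 6, 7, 8, 9} are all mutually reachable — one SCC of size 8.
{10} is an SCC by itself.
{3} is an SCC by itself.
{11} is an SCC by itself.
The largest has 8 vertices.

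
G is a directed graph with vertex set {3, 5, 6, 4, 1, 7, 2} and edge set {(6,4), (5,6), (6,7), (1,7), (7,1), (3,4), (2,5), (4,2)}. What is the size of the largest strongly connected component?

{2, 4, 5, 6} are all mutually reachable — one SCC of size 4.
{1, 7} are all mutually reachable — one SCC of size 2.
{3} is an SCC by itself.
The largest has 4 vertices.

4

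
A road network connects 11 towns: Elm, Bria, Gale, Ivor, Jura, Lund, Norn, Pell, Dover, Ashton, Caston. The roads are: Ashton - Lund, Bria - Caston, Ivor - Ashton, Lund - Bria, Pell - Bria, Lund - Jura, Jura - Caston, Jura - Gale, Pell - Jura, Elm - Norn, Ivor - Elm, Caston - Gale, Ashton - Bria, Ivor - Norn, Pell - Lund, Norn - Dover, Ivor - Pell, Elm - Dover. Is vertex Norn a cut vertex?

Deleting Norn leaves 1 component (was 1) (its neighbors Elm, Ivor, Dover remain connected to each other), so Norn is not a cut vertex.

No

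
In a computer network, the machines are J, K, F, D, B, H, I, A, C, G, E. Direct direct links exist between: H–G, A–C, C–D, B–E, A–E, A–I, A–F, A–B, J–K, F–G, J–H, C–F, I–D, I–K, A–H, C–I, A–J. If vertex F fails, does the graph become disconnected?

Deleting F leaves 1 component (was 1) (its neighbors A, C, G remain connected to each other), so F is not a cut vertex.

No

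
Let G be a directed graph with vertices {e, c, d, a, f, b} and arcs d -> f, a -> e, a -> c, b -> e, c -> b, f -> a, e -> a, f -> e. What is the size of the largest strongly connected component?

{a, b, c, e} are all mutually reachable — one SCC of size 4.
{f} is an SCC by itself.
{d} is an SCC by itself.
The largest has 4 vertices.

4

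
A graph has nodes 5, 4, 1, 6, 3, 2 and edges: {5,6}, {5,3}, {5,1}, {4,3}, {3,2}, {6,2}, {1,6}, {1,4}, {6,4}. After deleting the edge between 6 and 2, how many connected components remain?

6 and 2 are still connected via 6-5-3-2, so the component count stays at 1.

1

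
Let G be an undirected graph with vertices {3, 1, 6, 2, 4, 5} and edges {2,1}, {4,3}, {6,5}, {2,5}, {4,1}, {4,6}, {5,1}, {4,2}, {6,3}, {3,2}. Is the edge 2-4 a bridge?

After removing 2-4, the path 2-3-4 still connects them, so the edge is not a bridge.

No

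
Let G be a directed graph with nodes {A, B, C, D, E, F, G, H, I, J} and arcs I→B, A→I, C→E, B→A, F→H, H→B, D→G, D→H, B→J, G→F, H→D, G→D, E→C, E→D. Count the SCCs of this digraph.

4

{D, F, G, H} are all mutually reachable — one SCC of size 4.
{A, B, I} are all mutually reachable — one SCC of size 3.
{C, E} are all mutually reachable — one SCC of size 2.
{J} is an SCC by itself.
That gives 4 strongly connected components.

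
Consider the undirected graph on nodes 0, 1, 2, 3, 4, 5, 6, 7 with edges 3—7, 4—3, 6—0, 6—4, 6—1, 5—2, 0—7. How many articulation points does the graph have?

Removing 6 increases the component count from 2 to 3, so 6 is a cut vertex.
By contrast removing 5 leaves 2 components; it is not a cut vertex. No other vertex is a cut vertex either.

1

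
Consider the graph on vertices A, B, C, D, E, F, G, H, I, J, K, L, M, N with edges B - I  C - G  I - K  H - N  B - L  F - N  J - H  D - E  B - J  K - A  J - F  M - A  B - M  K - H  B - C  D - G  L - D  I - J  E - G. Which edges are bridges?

The edges on the cycle D-E-G-D are not bridges since each lies on that cycle.
Every edge lies on some cycle, so there are no bridges.

none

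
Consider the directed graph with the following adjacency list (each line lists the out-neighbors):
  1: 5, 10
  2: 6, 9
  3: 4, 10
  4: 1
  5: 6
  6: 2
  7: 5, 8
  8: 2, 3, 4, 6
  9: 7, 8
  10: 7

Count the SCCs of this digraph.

1

{1, 2, 3, 4, 5, 6, 7, 8, 9, 10} are all mutually reachable — one SCC of size 10.
That gives 1 strongly connected component.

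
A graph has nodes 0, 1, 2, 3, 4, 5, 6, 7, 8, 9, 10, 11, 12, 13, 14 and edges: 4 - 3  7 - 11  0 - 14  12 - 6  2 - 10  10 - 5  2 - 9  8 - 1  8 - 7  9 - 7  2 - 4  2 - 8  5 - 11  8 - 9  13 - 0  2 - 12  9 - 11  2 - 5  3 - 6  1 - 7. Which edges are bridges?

0-13, 0-14

The edges on the cycle 2-4-3-6-12-2 are not bridges since each lies on that cycle.
But removing 0 - 14 disconnects 0 from 14; removing 13 - 0 disconnects 13 from 0 — these are bridges.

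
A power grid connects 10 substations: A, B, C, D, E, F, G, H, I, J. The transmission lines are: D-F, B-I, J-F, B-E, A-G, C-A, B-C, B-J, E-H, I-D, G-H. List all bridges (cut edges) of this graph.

The edges on the cycle B-I-D-F-J-B are not bridges since each lies on that cycle.
Every edge lies on some cycle, so there are no bridges.

none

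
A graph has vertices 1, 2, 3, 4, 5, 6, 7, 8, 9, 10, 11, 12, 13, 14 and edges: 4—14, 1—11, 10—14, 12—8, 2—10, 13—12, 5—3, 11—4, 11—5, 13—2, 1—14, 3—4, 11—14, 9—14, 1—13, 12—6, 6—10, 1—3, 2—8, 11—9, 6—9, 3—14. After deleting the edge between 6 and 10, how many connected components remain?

2

6 and 10 are still connected via 6-9-14-10, so the component count stays at 2.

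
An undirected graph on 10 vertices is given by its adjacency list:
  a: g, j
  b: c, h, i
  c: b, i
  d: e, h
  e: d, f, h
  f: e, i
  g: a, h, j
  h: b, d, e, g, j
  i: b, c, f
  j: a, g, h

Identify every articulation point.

h

Removing h increases the component count from 1 to 2, so h is a cut vertex.
By contrast removing i leaves 1 component; it is not a cut vertex. No other vertex is a cut vertex either.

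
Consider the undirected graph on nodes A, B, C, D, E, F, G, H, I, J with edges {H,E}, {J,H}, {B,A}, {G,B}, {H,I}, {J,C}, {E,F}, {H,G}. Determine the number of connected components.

D is isolated — a component by itself.
Starting from A we can reach A, B, C, E, F, G, H, I, J. That is one component of size 9.
Total: 2 components.

2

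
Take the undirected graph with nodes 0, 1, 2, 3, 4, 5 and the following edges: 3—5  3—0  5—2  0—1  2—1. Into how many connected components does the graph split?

2

4 is isolated — a component by itself.
Starting from 0 we can reach 0, 1, 2, 3, 5. That is one component of size 5.
Total: 2 components.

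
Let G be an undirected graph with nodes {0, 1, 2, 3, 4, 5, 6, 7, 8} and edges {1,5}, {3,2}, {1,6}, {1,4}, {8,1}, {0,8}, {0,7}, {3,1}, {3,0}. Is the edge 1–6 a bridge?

Removing 1–6 leaves no path between 1 and 6: the component count goes from 1 to 2. So it is a bridge.

Yes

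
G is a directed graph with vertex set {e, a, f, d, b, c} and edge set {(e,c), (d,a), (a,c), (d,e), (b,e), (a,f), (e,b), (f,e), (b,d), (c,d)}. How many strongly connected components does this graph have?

{a, b, c, d, e, f} are all mutually reachable — one SCC of size 6.
That gives 1 strongly connected component.

1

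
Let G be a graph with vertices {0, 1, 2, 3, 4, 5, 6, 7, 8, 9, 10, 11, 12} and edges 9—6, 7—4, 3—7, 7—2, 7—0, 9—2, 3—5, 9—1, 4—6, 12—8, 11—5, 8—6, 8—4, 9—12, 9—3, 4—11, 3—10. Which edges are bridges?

The edges on the cycle 9-12-8-4-11-5-3-9 are not bridges since each lies on that cycle.
But removing 0—7 disconnects 0 from 7; removing 9—1 disconnects 9 from 1; removing 3—10 disconnects 3 from 10 — these are bridges.

0-7, 1-9, 10-3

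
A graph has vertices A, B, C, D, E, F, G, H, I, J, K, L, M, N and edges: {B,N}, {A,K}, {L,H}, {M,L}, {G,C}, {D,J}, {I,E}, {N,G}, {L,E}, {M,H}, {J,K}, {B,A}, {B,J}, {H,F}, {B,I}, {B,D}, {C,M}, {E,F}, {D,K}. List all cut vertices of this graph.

Removing B increases the component count from 1 to 2, so B is a cut vertex.
By contrast removing M leaves 1 component; it is not a cut vertex. No other vertex is a cut vertex either.

B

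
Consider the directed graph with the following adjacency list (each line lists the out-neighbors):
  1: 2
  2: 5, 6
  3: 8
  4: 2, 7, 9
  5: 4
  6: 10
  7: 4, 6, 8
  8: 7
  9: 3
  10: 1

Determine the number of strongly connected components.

{1, 2, 3, 4, 5, 6, 7, 8, 9, 10} are all mutually reachable — one SCC of size 10.
That gives 1 strongly connected component.

1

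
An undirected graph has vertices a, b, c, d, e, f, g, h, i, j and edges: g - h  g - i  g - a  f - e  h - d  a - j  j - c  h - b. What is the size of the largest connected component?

Starting from e we can reach e, f. That is one component of size 2.
Starting from a we can reach a, b, c, d, g, h, i, j. That is one component of size 8.
The largest has 8 vertices.

8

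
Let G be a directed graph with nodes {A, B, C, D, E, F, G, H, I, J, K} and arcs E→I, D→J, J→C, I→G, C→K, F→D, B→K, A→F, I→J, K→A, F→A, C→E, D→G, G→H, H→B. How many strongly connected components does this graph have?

{A, B, C, D, E, F, G, H, I, J, K} are all mutually reachable — one SCC of size 11.
That gives 1 strongly connected component.

1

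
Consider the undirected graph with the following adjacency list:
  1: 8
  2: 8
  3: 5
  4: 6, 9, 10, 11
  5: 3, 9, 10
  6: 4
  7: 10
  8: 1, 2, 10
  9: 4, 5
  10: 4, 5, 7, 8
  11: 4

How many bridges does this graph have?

7

The edges on the cycle 5-10-4-9-5 are not bridges since each lies on that cycle.
But removing 10-8 disconnects 10 from 8; removing 4-6 disconnects 4 from 6; removing 10-7 disconnects 10 from 7; removing 4-11 disconnects 4 from 11 — these are bridges.
In total 7 edges are bridges.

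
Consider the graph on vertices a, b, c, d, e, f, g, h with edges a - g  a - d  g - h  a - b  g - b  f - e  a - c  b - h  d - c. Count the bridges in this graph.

1

The edges on the cycle a-d-c-a are not bridges since each lies on that cycle.
But removing f - e disconnects f from e — this is a bridge.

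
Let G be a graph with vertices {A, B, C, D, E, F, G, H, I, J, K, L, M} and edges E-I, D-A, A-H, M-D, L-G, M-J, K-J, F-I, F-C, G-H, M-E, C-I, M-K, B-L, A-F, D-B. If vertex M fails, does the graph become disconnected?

Yes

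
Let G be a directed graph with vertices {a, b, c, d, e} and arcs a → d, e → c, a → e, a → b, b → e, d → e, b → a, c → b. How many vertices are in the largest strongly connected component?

5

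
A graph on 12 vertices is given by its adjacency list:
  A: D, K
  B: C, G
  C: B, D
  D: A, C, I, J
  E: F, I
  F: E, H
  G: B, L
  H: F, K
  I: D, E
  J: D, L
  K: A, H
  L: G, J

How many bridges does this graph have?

The edges on the cycle D-I-E-F-H-K-A-D are not bridges since each lies on that cycle.
Every edge lies on some cycle, so there are no bridges.

0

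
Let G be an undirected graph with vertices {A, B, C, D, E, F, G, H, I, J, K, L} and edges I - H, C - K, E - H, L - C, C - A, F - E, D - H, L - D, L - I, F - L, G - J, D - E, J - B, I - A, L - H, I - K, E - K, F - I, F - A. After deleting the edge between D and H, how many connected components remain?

2

D and H are still connected via D-L-H, so the component count stays at 2.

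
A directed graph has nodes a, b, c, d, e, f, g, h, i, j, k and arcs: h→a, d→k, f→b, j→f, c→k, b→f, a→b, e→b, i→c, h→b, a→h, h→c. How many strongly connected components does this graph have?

{a, h} are all mutually reachable — one SCC of size 2.
{b, f} are all mutually reachable — one SCC of size 2.
{g} is an SCC by itself.
{d} is an SCC by itself.
{j} is an SCC by itself.
(and 4 more singleton SCCs)
That gives 9 strongly connected components.

9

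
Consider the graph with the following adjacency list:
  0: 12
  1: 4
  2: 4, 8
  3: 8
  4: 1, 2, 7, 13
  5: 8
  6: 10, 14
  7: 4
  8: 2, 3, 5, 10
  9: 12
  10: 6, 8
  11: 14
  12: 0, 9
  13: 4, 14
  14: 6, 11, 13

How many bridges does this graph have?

The edges on the cycle 4-13-14-6-10-8-2-4 are not bridges since each lies on that cycle.
But removing 12-0 disconnects 12 from 0; removing 4-1 disconnects 4 from 1; removing 3-8 disconnects 3 from 8; removing 9-12 disconnects 9 from 12 — these are bridges.
In total 7 edges are bridges.

7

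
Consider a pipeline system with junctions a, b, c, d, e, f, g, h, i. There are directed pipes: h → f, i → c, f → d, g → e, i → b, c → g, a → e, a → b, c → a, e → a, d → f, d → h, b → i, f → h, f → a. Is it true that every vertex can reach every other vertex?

There is no directed path from i to d, so the graph is not strongly connected.

No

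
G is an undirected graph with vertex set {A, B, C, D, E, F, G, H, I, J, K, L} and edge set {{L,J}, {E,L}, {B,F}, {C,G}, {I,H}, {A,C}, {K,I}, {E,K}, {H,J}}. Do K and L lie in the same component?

Yes

From K we can reach E, H, I, J, K, L, which includes L.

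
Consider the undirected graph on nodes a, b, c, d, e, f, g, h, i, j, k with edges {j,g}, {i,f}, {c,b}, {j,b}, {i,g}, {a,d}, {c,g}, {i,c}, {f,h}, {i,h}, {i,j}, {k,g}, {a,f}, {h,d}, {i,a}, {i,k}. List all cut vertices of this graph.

Removing i increases the component count from 2 to 3, so i is a cut vertex.
By contrast removing d leaves 2 components; it is not a cut vertex. No other vertex is a cut vertex either.

i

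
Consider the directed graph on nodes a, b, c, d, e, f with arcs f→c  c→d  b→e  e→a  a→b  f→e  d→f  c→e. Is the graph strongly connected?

No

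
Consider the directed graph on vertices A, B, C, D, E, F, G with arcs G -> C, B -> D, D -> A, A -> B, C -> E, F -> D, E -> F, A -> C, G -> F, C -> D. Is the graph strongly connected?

No

There is no directed path from F to G, so the graph is not strongly connected.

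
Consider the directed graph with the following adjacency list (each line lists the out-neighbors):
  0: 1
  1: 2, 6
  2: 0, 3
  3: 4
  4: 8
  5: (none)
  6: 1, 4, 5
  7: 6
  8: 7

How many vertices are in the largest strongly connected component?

{0, 1, 2, 3, 4, 6, 7, 8} are all mutually reachable — one SCC of size 8.
{5} is an SCC by itself.
The largest has 8 vertices.

8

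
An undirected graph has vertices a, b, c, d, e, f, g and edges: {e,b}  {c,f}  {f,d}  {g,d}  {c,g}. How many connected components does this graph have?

3

a is isolated — a component by itself.
Starting from b we can reach b, e. That is one component of size 2.
Starting from c we can reach c, d, f, g. That is one component of size 4.
Total: 3 components.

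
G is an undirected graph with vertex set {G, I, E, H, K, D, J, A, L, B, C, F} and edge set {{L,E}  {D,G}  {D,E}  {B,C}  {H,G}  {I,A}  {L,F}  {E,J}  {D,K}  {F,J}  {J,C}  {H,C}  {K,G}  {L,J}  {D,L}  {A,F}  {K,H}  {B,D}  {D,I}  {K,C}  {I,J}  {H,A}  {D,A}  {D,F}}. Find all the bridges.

none

The edges on the cycle K-H-G-K are not bridges since each lies on that cycle.
Every edge lies on some cycle, so there are no bridges.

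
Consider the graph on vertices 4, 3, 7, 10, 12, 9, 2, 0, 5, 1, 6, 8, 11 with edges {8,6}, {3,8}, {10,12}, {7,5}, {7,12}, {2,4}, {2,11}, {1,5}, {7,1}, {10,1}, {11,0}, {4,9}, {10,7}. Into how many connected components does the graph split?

3

Starting from 3 we can reach 3, 6, 8. That is one component of size 3.
Starting from 0 we can reach 0, 2, 4, 9, 11. That is one component of size 5.
Starting from 1 we can reach 1, 5, 7, 10, 12. That is one component of size 5.
Total: 3 components.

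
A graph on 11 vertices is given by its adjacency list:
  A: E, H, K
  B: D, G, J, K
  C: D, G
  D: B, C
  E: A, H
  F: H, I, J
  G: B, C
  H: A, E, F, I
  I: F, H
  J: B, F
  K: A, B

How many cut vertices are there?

Removing B increases the component count from 1 to 2, so B is a cut vertex.
By contrast removing I leaves 1 component; it is not a cut vertex. No other vertex is a cut vertex either.

1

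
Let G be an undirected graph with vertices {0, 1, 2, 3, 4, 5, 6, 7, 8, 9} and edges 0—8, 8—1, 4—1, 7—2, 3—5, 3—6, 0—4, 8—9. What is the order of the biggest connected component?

5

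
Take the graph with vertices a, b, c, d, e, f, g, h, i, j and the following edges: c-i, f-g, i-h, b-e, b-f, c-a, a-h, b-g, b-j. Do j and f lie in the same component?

Yes

From j we can reach b, e, f, g, j, which includes f.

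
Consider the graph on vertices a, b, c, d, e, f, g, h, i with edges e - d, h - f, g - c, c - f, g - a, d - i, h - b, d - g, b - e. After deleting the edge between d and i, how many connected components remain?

Before removal there is 1 component.
d - i is a bridge — removing it separates d's side from i's side.
After removal: 2 components.

2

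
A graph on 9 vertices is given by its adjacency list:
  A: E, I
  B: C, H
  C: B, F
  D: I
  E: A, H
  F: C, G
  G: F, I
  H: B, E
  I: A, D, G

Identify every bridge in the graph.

The edges on the cycle I-A-E-H-B-C-F-G-I are not bridges since each lies on that cycle.
But removing I-D disconnects I from D — this is a bridge.

D-I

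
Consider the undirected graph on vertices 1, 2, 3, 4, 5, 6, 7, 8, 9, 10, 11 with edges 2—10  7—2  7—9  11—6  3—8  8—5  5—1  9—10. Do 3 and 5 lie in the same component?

From 3 we can reach 1, 3, 5, 8, which includes 5.

Yes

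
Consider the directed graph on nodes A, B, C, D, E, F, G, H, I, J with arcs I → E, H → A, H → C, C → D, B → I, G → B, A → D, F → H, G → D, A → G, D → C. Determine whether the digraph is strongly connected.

No

There is no directed path from G to F, so the graph is not strongly connected.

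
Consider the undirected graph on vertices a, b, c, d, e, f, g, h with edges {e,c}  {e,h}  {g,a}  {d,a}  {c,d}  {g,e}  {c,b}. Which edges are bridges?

b-c, e-h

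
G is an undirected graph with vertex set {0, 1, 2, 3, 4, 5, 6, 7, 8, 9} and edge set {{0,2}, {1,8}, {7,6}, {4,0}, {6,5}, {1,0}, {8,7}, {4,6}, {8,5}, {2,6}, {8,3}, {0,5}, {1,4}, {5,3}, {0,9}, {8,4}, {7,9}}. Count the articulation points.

0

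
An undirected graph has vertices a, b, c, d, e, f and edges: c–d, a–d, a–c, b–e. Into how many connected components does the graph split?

f is isolated — a component by itself.
Starting from b we can reach b, e. That is one component of size 2.
Starting from a we can reach a, c, d. That is one component of size 3.
Total: 3 components.

3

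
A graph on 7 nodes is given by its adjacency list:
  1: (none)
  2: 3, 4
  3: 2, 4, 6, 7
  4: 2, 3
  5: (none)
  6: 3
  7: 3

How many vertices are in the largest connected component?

1 is isolated — a component by itself.
5 is isolated — a component by itself.
Starting from 2 we can reach 2, 3, 4, 6, 7. That is one component of size 5.
The largest has 5 vertices.

5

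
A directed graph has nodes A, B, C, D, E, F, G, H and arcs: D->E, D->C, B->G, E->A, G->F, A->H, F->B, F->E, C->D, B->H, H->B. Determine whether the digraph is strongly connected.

No

There is no directed path from A to D, so the graph is not strongly connected.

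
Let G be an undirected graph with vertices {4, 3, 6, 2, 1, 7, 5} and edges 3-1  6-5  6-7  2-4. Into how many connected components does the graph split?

Starting from 2 we can reach 2, 4. That is one component of size 2.
Starting from 1 we can reach 1, 3. That is one component of size 2.
Starting from 5 we can reach 5, 6, 7. That is one component of size 3.
Total: 3 components.

3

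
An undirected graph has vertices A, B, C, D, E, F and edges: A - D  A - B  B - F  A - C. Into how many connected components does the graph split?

E is isolated — a component by itself.
Starting from A we can reach A, B, C, D, F. That is one component of size 5.
Total: 2 components.

2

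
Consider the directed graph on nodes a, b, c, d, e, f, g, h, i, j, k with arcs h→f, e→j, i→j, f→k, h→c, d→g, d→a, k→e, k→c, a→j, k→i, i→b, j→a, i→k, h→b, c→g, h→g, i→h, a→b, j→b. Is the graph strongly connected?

There is no directed path from f to d, so the graph is not strongly connected.

No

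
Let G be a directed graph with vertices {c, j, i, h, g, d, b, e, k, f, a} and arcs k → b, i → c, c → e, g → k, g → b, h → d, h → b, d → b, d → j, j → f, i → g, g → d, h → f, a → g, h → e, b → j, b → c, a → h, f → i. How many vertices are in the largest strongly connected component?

7

{b, d, f, g, i, j, k} are all mutually reachable — one SCC of size 7.
{c} is an SCC by itself.
{e} is an SCC by itself.
{a} is an SCC by itself.
{h} is an SCC by itself.
The largest has 7 vertices.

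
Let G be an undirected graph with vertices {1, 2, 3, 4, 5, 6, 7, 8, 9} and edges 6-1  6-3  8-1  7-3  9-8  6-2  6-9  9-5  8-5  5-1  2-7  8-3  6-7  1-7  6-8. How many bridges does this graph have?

The edges on the cycle 6-9-5-8-6 are not bridges since each lies on that cycle.
Every edge lies on some cycle, so there are no bridges.

0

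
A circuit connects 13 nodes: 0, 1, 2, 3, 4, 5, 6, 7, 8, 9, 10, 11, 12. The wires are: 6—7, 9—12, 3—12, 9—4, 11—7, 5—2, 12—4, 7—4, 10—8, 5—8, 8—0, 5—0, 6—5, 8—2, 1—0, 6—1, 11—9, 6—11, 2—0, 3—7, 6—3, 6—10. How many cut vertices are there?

1

Removing 6 increases the component count from 1 to 2, so 6 is a cut vertex.
By contrast removing 9 leaves 1 component; it is not a cut vertex. No other vertex is a cut vertex either.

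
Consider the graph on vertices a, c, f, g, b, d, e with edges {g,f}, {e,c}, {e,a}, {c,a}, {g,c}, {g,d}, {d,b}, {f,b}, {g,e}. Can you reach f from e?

Yes

From e we can reach a, b, c, d, e, f, g, which includes f.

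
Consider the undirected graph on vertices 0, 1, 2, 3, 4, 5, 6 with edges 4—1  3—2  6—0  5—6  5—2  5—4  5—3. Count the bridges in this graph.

The edges on the cycle 5-3-2-5 are not bridges since each lies on that cycle.
But removing 5—4 disconnects 5 from 4; removing 5—6 disconnects 5 from 6; removing 6—0 disconnects 6 from 0; removing 1—4 disconnects 1 from 4 — these are bridges.
That makes 4 bridges.

4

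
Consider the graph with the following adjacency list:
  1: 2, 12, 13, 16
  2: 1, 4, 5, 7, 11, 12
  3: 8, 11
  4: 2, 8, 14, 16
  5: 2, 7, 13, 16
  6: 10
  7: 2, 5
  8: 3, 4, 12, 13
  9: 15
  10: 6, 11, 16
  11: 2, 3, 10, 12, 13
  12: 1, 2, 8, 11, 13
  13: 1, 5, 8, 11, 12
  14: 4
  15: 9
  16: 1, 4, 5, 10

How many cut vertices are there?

2

Removing 4 increases the component count from 2 to 3, so 4 is a cut vertex.
Removing 10 increases the component count from 2 to 3, so 10 is a cut vertex.
By contrast removing 2 leaves 2 components; it is not a cut vertex. No other vertex is a cut vertex either.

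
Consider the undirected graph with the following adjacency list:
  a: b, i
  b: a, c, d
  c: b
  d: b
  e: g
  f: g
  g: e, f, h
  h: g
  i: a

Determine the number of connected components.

2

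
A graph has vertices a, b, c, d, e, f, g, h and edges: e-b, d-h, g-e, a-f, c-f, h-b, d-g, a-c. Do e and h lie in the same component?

From e we can reach b, d, e, g, h, which includes h.

Yes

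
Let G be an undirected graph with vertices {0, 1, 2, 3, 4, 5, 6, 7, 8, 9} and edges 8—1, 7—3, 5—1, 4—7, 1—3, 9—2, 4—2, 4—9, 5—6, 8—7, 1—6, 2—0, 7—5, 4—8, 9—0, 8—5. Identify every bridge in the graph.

none

The edges on the cycle 8-5-6-1-8 are not bridges since each lies on that cycle.
Every edge lies on some cycle, so there are no bridges.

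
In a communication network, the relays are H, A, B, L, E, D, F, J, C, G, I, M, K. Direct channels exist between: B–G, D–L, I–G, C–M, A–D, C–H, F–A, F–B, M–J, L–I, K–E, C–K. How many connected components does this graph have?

2

Starting from C we can reach C, E, H, J, K, M. That is one component of size 6.
Starting from A we can reach A, B, D, F, G, I, L. That is one component of size 7.
Total: 2 components.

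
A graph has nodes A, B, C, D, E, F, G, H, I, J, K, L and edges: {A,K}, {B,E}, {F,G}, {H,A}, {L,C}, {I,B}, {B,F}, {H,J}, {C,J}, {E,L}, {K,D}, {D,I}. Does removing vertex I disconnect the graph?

No

Deleting I leaves 1 component (was 1) (its neighbors B, D remain connected to each other), so I is not a cut vertex.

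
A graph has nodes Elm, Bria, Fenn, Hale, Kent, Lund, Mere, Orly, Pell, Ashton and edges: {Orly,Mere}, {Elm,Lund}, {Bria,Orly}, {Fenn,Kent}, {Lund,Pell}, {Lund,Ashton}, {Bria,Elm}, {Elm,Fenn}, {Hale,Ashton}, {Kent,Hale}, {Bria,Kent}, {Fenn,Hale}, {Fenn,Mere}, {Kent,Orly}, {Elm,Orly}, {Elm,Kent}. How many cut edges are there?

The edges on the cycle Elm-Fenn-Kent-Hale-Ashton-Lund-Elm are not bridges since each lies on that cycle.
But removing Lund—Pell disconnects Lund from Pell — this is a bridge.

1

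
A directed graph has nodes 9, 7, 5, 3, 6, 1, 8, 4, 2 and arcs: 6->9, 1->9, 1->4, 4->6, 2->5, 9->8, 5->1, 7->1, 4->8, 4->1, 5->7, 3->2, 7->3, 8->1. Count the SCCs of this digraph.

{1, 4, 6, 8, 9} are all mutually reachable — one SCC of size 5.
{2, 3, 5, 7} are all mutually reachable — one SCC of size 4.
That gives 2 strongly connected components.

2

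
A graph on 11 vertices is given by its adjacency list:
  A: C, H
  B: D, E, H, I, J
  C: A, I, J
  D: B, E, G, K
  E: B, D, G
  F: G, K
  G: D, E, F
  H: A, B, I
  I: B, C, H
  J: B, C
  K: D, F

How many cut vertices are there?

Removing B increases the component count from 1 to 2, so B is a cut vertex.
By contrast removing K leaves 1 component; it is not a cut vertex. No other vertex is a cut vertex either.

1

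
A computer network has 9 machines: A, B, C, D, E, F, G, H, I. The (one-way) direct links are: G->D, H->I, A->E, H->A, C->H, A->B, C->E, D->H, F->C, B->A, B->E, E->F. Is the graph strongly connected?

There is no directed path from D to G, so the graph is not strongly connected.

No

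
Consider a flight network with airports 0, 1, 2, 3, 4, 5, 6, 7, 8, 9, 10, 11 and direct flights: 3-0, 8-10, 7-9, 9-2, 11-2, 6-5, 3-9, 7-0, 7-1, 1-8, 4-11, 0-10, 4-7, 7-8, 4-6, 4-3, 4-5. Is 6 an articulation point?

Deleting 6 leaves 1 component (was 1) (its neighbors 4, 5 remain connected to each other), so 6 is not a cut vertex.

No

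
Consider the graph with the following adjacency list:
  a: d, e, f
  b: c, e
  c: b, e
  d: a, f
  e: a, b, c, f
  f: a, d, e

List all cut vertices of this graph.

Removing e increases the component count from 1 to 2, so e is a cut vertex.
By contrast removing b leaves 1 component; it is not a cut vertex. No other vertex is a cut vertex either.

e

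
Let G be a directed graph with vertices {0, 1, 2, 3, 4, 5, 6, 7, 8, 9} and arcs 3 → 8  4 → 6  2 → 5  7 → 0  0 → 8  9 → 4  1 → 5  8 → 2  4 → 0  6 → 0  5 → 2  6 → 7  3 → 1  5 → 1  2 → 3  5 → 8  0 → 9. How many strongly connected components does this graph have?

{1, 2, 3, 5, 8} are all mutually reachable — one SCC of size 5.
{0, 4, 6, 7, 9} are all mutually reachable — one SCC of size 5.
That gives 2 strongly connected components.

2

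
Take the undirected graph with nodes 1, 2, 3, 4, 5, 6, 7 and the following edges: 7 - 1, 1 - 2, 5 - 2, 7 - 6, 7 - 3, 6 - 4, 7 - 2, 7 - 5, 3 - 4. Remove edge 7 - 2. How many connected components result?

1

7 and 2 are still connected via 7-5-2, so the component count stays at 1.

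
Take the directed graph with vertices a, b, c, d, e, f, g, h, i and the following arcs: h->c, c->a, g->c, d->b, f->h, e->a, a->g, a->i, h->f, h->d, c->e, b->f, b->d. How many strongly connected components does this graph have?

{a, c, e, g} are all mutually reachable — one SCC of size 4.
{b, d, f, h} are all mutually reachable — one SCC of size 4.
{i} is an SCC by itself.
That gives 3 strongly connected components.

3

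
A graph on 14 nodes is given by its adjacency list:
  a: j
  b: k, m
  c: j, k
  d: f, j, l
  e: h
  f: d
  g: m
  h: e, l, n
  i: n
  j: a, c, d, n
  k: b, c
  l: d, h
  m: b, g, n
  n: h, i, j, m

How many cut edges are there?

The edges on the cycle j-d-l-h-n-j are not bridges since each lies on that cycle.
But removing i-n disconnects i from n; removing g-m disconnects g from m; removing e-h disconnects e from h; removing j-a disconnects j from a — these are bridges.
In total 5 edges are bridges.

5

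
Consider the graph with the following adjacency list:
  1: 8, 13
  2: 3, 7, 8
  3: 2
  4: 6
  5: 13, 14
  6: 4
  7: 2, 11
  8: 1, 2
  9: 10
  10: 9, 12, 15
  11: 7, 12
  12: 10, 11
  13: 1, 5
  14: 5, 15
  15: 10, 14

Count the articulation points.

Removing 2 increases the component count from 2 to 3, so 2 is a cut vertex.
Removing 10 increases the component count from 2 to 3, so 10 is a cut vertex.
By contrast removing 7 leaves 2 components; it is not a cut vertex. No other vertex is a cut vertex either.

2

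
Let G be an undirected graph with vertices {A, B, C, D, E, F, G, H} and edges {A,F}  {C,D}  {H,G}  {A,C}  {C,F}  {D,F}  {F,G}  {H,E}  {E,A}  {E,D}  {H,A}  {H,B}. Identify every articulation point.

H

Removing H increases the component count from 1 to 2, so H is a cut vertex.
By contrast removing E leaves 1 component; it is not a cut vertex. No other vertex is a cut vertex either.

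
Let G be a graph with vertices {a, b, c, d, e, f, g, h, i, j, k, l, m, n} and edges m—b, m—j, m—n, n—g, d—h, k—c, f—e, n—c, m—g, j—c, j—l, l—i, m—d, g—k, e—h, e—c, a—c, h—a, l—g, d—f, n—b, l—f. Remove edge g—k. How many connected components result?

g and k are still connected via g-n-c-k, so the component count stays at 1.

1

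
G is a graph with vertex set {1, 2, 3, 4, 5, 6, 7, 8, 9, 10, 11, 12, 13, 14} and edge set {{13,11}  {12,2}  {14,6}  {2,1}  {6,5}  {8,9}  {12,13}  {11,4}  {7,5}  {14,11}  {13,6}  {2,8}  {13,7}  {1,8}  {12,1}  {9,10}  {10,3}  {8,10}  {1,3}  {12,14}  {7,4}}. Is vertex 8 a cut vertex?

Deleting 8 leaves 1 component (was 1) (its neighbors 1, 2, 9, 10 remain connected to each other), so 8 is not a cut vertex.

No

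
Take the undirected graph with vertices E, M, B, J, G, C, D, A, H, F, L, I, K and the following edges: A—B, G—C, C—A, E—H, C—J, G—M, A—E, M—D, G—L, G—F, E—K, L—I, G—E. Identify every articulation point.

Removing A increases the component count from 1 to 2, so A is a cut vertex.
Removing C increases the component count from 1 to 2, so C is a cut vertex.
Removing E increases the component count from 1 to 3, so E is a cut vertex.
Likewise G, L, M are cut vertices.
By contrast removing I leaves 1 component; it is not a cut vertex. No other vertex is a cut vertex either.

A, C, E, G, L, M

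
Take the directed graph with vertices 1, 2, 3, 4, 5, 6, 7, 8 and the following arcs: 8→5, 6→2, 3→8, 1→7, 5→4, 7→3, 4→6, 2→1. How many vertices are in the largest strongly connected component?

{1, 2, 3, 4, 5, 6, 7, 8} are all mutually reachable — one SCC of size 8.
The largest has 8 vertices.

8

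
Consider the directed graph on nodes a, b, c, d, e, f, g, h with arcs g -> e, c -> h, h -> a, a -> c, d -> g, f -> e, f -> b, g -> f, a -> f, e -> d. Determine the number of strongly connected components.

3

{d, e, f, g} are all mutually reachable — one SCC of size 4.
{a, c, h} are all mutually reachable — one SCC of size 3.
{b} is an SCC by itself.
That gives 3 strongly connected components.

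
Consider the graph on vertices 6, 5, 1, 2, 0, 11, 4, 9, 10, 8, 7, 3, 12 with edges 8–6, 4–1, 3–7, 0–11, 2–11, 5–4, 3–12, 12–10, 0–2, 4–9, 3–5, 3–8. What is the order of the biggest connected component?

Starting from 0 we can reach 0, 2, 11. That is one component of size 3.
Starting from 1 we can reach 1, 3, 4, 5, 6, 7, 8, 9, 10, 12. That is one component of size 10.
The largest has 10 vertices.

10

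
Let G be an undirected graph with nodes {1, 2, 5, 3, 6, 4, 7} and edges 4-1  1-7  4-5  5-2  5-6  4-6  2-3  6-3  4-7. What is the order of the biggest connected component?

Starting from 1 we can reach 1, 2, 3, 4, 5, 6, 7. That is one component of size 7.
The largest has 7 vertices.

7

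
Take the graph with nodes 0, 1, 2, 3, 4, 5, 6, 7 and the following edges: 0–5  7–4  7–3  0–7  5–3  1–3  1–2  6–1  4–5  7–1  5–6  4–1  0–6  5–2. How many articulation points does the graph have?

0

Removing 5, for instance, still leaves 1 component. No single vertex removal increases the component count — the graph has no articulation points.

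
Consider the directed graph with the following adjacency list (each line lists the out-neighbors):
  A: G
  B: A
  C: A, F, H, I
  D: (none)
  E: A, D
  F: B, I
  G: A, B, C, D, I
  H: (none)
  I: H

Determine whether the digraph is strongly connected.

No

There is no directed path from C to E, so the graph is not strongly connected.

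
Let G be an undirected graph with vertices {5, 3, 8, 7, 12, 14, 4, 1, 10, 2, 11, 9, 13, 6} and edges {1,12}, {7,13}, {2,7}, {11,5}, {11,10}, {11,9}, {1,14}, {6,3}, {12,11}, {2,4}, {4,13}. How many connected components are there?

4

8 is isolated — a component by itself.
Starting from 3 we can reach 3, 6. That is one component of size 2.
Starting from 2 we can reach 2, 4, 7, 13. That is one component of size 4.
Starting from 1 we can reach 1, 5, 9, 10, 11, 12, 14. That is one component of size 7.
Total: 4 components.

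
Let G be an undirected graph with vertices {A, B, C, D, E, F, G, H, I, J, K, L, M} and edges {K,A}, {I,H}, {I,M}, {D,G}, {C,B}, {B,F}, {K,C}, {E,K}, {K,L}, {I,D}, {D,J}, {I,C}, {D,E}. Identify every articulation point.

Removing B increases the component count from 1 to 2, so B is a cut vertex.
Removing C increases the component count from 1 to 2, so C is a cut vertex.
Removing D increases the component count from 1 to 3, so D is a cut vertex.
Likewise I, K are cut vertices.
By contrast removing J leaves 1 component; it is not a cut vertex. No other vertex is a cut vertex either.

B, C, D, I, K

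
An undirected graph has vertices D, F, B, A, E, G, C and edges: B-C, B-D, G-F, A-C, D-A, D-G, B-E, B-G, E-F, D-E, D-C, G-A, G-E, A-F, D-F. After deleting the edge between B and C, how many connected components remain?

B and C are still connected via B-D-C, so the component count stays at 1.

1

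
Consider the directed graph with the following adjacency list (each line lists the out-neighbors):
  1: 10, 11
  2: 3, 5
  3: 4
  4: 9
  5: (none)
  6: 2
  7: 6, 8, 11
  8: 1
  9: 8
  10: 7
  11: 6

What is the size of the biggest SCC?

{1, 2, 3, 4, 6, 7, 8, 9, 10, 11} are all mutually reachable — one SCC of size 10.
{5} is an SCC by itself.
The largest has 10 vertices.

10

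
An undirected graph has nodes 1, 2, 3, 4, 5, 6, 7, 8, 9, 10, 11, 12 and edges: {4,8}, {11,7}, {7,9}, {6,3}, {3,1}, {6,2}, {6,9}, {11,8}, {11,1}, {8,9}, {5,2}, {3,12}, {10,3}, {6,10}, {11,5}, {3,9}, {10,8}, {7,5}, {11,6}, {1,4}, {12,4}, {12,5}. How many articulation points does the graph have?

Removing 4, for instance, still leaves 1 component. No single vertex removal increases the component count — the graph has no articulation points.

0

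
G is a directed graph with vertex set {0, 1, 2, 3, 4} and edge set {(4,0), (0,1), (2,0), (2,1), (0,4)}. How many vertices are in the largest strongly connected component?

{0, 4} are all mutually reachable — one SCC of size 2.
{3} is an SCC by itself.
{1} is an SCC by itself.
{2} is an SCC by itself.
The largest has 2 vertices.

2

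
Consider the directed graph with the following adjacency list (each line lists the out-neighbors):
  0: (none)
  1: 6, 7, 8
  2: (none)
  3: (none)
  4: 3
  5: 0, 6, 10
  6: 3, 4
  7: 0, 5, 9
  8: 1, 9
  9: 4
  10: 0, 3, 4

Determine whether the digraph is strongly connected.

There is no directed path from 8 to 2, so the graph is not strongly connected.

No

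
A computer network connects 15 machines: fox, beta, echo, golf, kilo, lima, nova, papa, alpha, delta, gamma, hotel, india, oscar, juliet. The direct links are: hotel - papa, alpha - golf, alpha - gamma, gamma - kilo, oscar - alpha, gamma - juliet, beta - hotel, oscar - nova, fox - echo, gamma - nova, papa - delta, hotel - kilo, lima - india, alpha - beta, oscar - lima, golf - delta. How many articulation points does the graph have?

3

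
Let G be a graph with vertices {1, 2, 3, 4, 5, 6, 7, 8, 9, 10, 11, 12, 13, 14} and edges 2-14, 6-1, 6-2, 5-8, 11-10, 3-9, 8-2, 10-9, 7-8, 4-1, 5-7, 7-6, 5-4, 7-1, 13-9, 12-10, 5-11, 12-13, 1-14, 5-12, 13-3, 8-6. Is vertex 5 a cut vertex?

Deleting 5 raises the number of components from 1 to 2, so 5 is a cut vertex.

Yes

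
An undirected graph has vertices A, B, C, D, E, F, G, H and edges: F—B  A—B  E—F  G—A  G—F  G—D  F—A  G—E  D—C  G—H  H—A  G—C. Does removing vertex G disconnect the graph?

Deleting G raises the number of components from 1 to 2, so G is a cut vertex.

Yes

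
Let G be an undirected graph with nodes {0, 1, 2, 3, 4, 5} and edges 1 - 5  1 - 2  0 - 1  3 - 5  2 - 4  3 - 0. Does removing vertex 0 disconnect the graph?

No

Deleting 0 leaves 1 component (was 1) (its neighbors 1, 3 remain connected to each other), so 0 is not a cut vertex.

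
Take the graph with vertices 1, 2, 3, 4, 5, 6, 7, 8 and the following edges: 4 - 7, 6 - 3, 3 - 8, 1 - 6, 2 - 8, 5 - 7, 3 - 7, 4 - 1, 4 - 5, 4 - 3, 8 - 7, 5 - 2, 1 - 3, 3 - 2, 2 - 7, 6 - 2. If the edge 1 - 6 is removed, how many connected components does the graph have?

1 and 6 are still connected via 1-3-6, so the component count stays at 1.

1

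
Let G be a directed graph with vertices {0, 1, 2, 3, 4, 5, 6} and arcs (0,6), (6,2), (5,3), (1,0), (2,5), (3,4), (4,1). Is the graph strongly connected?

From 1 we can reach every vertex (0, 1, 2, 3, 4, 5, 6), and every vertex can reach 1 (0, 1, 2, 3, 4, 5, 6). So the whole graph is one strongly connected component.

Yes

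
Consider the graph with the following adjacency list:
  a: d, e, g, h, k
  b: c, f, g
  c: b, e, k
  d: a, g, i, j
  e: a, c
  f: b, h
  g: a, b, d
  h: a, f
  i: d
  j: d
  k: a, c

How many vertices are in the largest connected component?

11

Starting from a we can reach a, b, c, d, e, f, g, h, i, j, k. That is one component of size 11.
The largest has 11 vertices.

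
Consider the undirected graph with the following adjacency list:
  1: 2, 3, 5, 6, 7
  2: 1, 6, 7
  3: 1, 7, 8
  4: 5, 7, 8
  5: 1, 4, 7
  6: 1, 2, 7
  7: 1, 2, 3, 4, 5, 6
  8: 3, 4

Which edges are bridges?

The edges on the cycle 3-1-5-4-7-3 are not bridges since each lies on that cycle.
Every edge lies on some cycle, so there are no bridges.

none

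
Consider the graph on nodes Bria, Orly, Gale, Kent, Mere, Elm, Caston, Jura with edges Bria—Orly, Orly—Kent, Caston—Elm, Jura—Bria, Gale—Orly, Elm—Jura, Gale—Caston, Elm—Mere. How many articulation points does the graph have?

2

Removing Elm increases the component count from 1 to 2, so Elm is a cut vertex.
Removing Orly increases the component count from 1 to 2, so Orly is a cut vertex.
By contrast removing Kent leaves 1 component; it is not a cut vertex. No other vertex is a cut vertex either.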